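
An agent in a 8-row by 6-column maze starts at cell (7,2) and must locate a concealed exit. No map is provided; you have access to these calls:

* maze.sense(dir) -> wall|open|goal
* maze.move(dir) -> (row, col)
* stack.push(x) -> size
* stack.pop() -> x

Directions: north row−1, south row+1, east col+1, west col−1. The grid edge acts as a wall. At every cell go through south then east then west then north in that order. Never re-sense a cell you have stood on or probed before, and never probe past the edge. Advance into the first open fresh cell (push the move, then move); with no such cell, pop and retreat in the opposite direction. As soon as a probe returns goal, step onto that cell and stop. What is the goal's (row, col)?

# 1. maze.sense(dir=east) : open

# 2. stack.push(x=east) : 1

# 3. maze.move(dir=east) : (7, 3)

# 4. maze.sense(dir=east) : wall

# 5. maze.sense(dir=north) : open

# 6. stack.push(x=north) : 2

# 7. maze.move(dir=north) : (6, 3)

# 8. maze.sense(dir=east) : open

# 9. stack.push(x=east) : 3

# 10. maze.move(dir=east) : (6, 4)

# 11. maze.sense(dir=east) : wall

# 12. maze.sense(dir=north) : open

# 13. stack.push(x=north) : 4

# 14. maze.move(dir=north) : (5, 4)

# 15. maze.sense(dir=east) : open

# 16. stack.push(x=east) : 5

# 17. maze.move(dir=east) : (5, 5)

# 18. maze.sense(dir=north) : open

# 19. stack.push(x=north) : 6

# 20. maze.move(dir=north) : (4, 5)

# 21. maze.sense(dir=west) : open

# 22. stack.push(x=west) : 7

# 23. maze.move(dir=west) : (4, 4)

# 24. maze.sense(dir=west) : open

# 25. stack.push(x=west) : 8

# 26. maze.move(dir=west) : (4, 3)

# 27. maze.sense(dir=south) : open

# 28. stack.push(x=south) : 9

# 29. maze.move(dir=south) : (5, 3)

# 30. maze.sense(dir=west) : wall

# 31. stack.pop() : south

# 32. maze.move(dir=north) : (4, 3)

# 33. maze.sense(dir=west) : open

# 34. stack.push(x=west) : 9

# 35. maze.move(dir=west) : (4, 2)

# 36. maze.sense(dir=west) : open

# 37. stack.push(x=west) : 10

# 38. maze.move(dir=west) : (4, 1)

# 39. maze.sense(dir=south) : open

# 40. stack.push(x=south) : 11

# 41. maze.move(dir=south) : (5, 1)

# 42. maze.sense(dir=south) : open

# 43. stack.push(x=south) : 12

# 44. maze.move(dir=south) : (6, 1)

# 45. maze.sense(dir=south) : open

# 46. stack.push(x=south) : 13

# 47. maze.move(dir=south) : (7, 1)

# 48. maze.sense(dir=west) : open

# 49. stack.push(x=west) : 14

# 50. maze.move(dir=west) : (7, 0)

# 51. maze.sense(dir=north) : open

# 52. stack.push(x=north) : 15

# 53. maze.move(dir=north) : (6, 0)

# 54. maze.sense(dir=north) : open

# 55. stack.push(x=north) : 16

# 56. maze.move(dir=north) : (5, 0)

# 57. maze.sense(dir=north) : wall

# 58. stack.pop() : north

# 59. maze.move(dir=south) : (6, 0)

# 60. stack.pop() : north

# 61. maze.move(dir=south) : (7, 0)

# 62. stack.pop() : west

# 63. maze.move(dir=east) : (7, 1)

# 64. stack.pop() : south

# 65. maze.move(dir=north) : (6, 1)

# 66. maze.sense(dir=east) : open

# 67. stack.push(x=east) : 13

# 68. maze.move(dir=east) : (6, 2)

# 69. stack.pop() : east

# 70. maze.move(dir=west) : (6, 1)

# 71. stack.pop() : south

# 72. maze.move(dir=north) : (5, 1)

# 73. stack.pop() : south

# 74. maze.move(dir=north) : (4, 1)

# 75. maze.sense(dir=north) : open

# 76. stack.push(x=north) : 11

# 77. maze.move(dir=north) : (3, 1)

# 78. maze.sense(dir=east) : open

# 79. stack.push(x=east) : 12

# 80. maze.move(dir=east) : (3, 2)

# 81. maze.sense(dir=east) : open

# 82. stack.push(x=east) : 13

# 83. maze.move(dir=east) : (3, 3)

# 84. maze.sense(dir=east) : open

# 85. stack.push(x=east) : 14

# 86. maze.move(dir=east) : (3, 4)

# 87. maze.sense(dir=east) : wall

# 88. maze.sense(dir=north) : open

# 89. stack.push(x=north) : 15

# 90. maze.move(dir=north) : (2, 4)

# 91. maze.sense(dir=east) : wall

# 92. maze.sense(dir=west) : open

# 93. stack.push(x=west) : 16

# 94. maze.move(dir=west) : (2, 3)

# 95. maze.sense(dir=west) : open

# 96. stack.push(x=west) : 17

# 97. maze.move(dir=west) : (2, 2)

# 98. maze.sense(dir=west) : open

# 99. stack.push(x=west) : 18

# 100. maze.move(dir=west) : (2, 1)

# 101. maze.sense(dir=west) : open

# 102. stack.push(x=west) : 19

# 103. maze.move(dir=west) : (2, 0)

# 104. maze.sense(dir=south) : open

# 105. stack.push(x=south) : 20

# 106. maze.move(dir=south) : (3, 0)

# 107. stack.pop() : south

# 108. maze.move(dir=north) : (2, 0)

# 109. maze.sense(dir=north) : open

# 110. stack.push(x=north) : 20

# 111. maze.move(dir=north) : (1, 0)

# 112. maze.sense(dir=east) : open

# 113. stack.push(x=east) : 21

# 114. maze.move(dir=east) : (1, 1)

# 115. maze.sense(dir=east) : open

# 116. stack.push(x=east) : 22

# 117. maze.move(dir=east) : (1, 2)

# 118. maze.sense(dir=east) : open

# 119. stack.push(x=east) : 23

# 120. maze.move(dir=east) : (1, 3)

# 121. maze.sense(dir=east) : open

# 122. stack.push(x=east) : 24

# 123. maze.move(dir=east) : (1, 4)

# 124. maze.sense(dir=east) : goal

# 125. maze.move(dir=east) : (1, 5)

Answer: (1, 5)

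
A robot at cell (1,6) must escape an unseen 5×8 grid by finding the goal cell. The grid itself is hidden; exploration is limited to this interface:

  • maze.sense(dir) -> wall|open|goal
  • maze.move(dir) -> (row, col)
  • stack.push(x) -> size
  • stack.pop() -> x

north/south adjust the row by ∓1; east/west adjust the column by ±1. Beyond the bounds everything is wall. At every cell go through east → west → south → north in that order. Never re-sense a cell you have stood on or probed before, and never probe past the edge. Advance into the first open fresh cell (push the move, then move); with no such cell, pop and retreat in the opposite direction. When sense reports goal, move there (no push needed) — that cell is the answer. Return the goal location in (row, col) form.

I run maze.sense passing dir: east, yielding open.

I try stack.push passing x: east, — result: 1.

I run maze.move passing dir: east, which returns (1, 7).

Invoking maze.sense passing dir: south, — result: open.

Invoking stack.push passing x: south, and get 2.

Next I call maze.move passing dir: south, which returns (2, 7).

I run maze.sense passing dir: west, : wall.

Next I call maze.sense passing dir: south, which returns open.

Now I run stack.push passing x: south, and see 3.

Now I run maze.move passing dir: south, giving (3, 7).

Then maze.sense passing dir: west, → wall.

Invoking maze.sense passing dir: south, → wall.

Using stack.pop(), : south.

Calling maze.move passing dir: north, giving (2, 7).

Calling stack.pop, and see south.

Next I call maze.move passing dir: north, giving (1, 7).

Calling maze.sense passing dir: north, and observe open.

I use stack.push passing x: north, yielding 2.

I try maze.move passing dir: north, — result: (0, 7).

I invoke maze.sense passing dir: west, and get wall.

Now I run stack.pop, — result: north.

I run maze.move passing dir: south, : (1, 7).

Using stack.pop(), : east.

I run maze.move passing dir: west, : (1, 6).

Using maze.sense passing dir: west, and get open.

Next I call stack.push passing x: west, → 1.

Using maze.move passing dir: west, — result: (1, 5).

Next I call maze.sense passing dir: west, — result: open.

Invoking stack.push passing x: west, and observe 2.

Then maze.move passing dir: west, and get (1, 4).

I invoke maze.sense passing dir: west, → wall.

I call maze.sense passing dir: south, : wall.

I try maze.sense passing dir: north, yielding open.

Invoking stack.push passing x: north, and see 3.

Now I run maze.move passing dir: north, giving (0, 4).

I run maze.sense passing dir: east, → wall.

I use maze.sense passing dir: west, — result: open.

I use stack.push passing x: west, — result: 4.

Next I call maze.move passing dir: west, and see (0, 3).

I run maze.sense passing dir: west, yielding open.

Next I call stack.push passing x: west, and get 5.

Using maze.move passing dir: west, : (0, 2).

Next I call maze.sense passing dir: west, and observe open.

I use stack.push passing x: west, — result: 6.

Using maze.move passing dir: west, giving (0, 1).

I use maze.sense passing dir: west, → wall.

I run maze.sense passing dir: south, and observe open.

I try stack.push passing x: south, which returns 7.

Next I call maze.move passing dir: south, giving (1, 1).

Invoking maze.sense passing dir: east, : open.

Invoking stack.push passing x: east, and see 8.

I use maze.move passing dir: east, and see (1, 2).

Calling maze.sense passing dir: south, — result: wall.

I call stack.pop, — result: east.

Next I call maze.move passing dir: west, — result: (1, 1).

Now I run maze.sense passing dir: west, and see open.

Then stack.push passing x: west, and observe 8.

I use maze.move passing dir: west, and see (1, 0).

I invoke maze.sense passing dir: south, giving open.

Calling stack.push passing x: south, — result: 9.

Using maze.move passing dir: south, and see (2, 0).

Next I call maze.sense passing dir: east, which returns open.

I invoke stack.push passing x: east, which returns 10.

I call maze.move passing dir: east, and see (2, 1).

Using maze.sense passing dir: south, and observe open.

I run stack.push passing x: south, which returns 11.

Invoking maze.move passing dir: south, — result: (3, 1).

Calling maze.sense passing dir: east, : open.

I invoke stack.push passing x: east, — result: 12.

I run maze.move passing dir: east, and observe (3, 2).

I use maze.sense passing dir: east, and observe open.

I run stack.push passing x: east, yielding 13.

Next I call maze.move passing dir: east, giving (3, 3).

Next I call maze.sense passing dir: east, → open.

I use stack.push passing x: east, and see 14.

I run maze.move passing dir: east, : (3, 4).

I run maze.sense passing dir: east, yielding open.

Invoking stack.push passing x: east, which returns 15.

I call maze.move passing dir: east, — result: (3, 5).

Calling maze.sense passing dir: south, — result: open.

Invoking stack.push passing x: south, : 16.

Then maze.move passing dir: south, yielding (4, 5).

Then maze.sense passing dir: east, : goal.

I call maze.move passing dir: east, yielding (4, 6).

Answer: (4, 6)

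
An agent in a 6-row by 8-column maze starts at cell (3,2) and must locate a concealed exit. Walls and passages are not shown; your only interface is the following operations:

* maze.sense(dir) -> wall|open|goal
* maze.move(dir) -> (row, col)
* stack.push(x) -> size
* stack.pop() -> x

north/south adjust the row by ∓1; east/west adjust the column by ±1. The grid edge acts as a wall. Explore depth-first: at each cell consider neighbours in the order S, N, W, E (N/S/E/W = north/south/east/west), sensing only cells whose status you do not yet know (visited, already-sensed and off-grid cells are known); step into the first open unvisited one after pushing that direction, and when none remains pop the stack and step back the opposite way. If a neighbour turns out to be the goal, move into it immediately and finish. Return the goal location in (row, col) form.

Do: sense[dir→south]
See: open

Do: push[x→south]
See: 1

Do: move[dir→south]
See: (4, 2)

Do: sense[dir→south]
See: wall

Do: sense[dir→west]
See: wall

Do: sense[dir→east]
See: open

Do: push[x→east]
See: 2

Do: move[dir→east]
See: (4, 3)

Do: sense[dir→south]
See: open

Do: push[x→south]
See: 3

Do: move[dir→south]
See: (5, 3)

Do: sense[dir→east]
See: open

Do: push[x→east]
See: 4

Do: move[dir→east]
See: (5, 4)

Do: sense[dir→north]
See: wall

Do: sense[dir→east]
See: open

Do: push[x→east]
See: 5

Do: move[dir→east]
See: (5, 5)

Do: sense[dir→north]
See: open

Do: push[x→north]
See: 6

Do: move[dir→north]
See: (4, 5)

Do: sense[dir→north]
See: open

Do: push[x→north]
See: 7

Do: move[dir→north]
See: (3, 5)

Do: sense[dir→north]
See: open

Do: push[x→north]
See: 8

Do: move[dir→north]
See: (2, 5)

Do: sense[dir→north]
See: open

Do: push[x→north]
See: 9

Do: move[dir→north]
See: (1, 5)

Do: sense[dir→north]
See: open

Do: push[x→north]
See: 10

Do: move[dir→north]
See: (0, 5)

Do: sense[dir→west]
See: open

Do: push[x→west]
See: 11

Do: move[dir→west]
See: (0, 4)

Do: sense[dir→south]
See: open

Do: push[x→south]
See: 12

Do: move[dir→south]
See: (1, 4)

Do: sense[dir→south]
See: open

Do: push[x→south]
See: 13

Do: move[dir→south]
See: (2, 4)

Do: sense[dir→south]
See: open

Do: push[x→south]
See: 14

Do: move[dir→south]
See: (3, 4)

Do: sense[dir→west]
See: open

Do: push[x→west]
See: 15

Do: move[dir→west]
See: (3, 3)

Do: sense[dir→north]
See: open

Do: push[x→north]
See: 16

Do: move[dir→north]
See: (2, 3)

Do: sense[dir→north]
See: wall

Do: sense[dir→west]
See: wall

Do: pop[]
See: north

Do: move[dir→south]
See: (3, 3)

Do: pop[]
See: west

Do: move[dir→east]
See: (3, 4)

Do: pop[]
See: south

Do: move[dir→north]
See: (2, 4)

Do: pop[]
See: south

Do: move[dir→north]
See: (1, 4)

Do: pop[]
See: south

Do: move[dir→north]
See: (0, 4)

Do: sense[dir→west]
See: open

Do: push[x→west]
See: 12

Do: move[dir→west]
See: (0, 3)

Do: sense[dir→west]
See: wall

Do: pop[]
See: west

Do: move[dir→east]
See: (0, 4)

Do: pop[]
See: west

Do: move[dir→east]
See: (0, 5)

Do: sense[dir→east]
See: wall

Do: pop[]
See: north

Do: move[dir→south]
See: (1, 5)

Do: sense[dir→east]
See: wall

Do: pop[]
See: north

Do: move[dir→south]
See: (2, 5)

Do: sense[dir→east]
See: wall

Do: pop[]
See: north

Do: move[dir→south]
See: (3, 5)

Do: sense[dir→east]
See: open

Do: push[x→east]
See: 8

Do: move[dir→east]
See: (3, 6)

Do: sense[dir→south]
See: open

Do: push[x→south]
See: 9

Do: move[dir→south]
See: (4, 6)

Do: sense[dir→south]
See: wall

Do: sense[dir→east]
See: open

Do: push[x→east]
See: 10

Do: move[dir→east]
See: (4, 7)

Do: sense[dir→south]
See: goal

Do: move[dir→south]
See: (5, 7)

Answer: (5, 7)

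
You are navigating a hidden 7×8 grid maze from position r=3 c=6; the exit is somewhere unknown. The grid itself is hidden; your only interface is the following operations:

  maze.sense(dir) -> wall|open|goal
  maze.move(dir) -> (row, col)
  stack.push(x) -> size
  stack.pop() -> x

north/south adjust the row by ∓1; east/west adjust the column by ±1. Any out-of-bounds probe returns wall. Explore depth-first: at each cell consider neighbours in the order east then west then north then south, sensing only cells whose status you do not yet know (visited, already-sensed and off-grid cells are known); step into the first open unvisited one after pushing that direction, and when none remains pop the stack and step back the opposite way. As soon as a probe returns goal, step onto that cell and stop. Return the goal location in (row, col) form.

$ sense east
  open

$ push east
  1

$ move east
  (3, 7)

$ sense north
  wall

$ sense south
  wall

$ pop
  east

$ move west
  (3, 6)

$ sense west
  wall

$ sense north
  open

$ push north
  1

$ move north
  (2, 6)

$ sense west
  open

$ push west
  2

$ move west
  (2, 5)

$ sense west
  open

$ push west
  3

$ move west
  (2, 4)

$ sense west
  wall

$ sense north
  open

$ push north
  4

$ move north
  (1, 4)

$ sense east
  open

$ push east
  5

$ move east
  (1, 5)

$ sense east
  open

$ push east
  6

$ move east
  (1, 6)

$ sense east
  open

$ push east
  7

$ move east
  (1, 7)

$ sense north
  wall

$ pop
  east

$ move west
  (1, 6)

$ sense north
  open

$ push north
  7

$ move north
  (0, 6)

$ sense west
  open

$ push west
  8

$ move west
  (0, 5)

$ sense west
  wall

$ pop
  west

$ move east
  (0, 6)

$ pop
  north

$ move south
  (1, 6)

$ pop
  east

$ move west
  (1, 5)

$ pop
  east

$ move west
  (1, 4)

$ sense west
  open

$ push west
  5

$ move west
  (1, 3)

$ sense west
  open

$ push west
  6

$ move west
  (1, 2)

$ sense west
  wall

$ sense north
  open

$ push north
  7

$ move north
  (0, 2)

$ sense east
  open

$ push east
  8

$ move east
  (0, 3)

$ pop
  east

$ move west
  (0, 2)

$ sense west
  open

$ push west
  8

$ move west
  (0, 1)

$ sense west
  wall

$ pop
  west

$ move east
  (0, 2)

$ pop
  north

$ move south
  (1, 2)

$ sense south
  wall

$ pop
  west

$ move east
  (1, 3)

$ pop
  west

$ move east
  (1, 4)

$ pop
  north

$ move south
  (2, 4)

$ sense south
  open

$ push south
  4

$ move south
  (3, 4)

$ sense west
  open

$ push west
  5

$ move west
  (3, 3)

$ sense west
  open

$ push west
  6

$ move west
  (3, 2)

$ sense west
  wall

$ sense south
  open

$ push south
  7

$ move south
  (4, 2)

$ sense east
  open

$ push east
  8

$ move east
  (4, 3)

$ sense east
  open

$ push east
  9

$ move east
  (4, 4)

$ sense east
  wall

$ sense south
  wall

$ pop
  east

$ move west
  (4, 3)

$ sense south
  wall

$ pop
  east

$ move west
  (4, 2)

$ sense west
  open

$ push west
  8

$ move west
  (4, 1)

$ sense west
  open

$ push west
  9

$ move west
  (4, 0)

$ sense north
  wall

$ sense south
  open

$ push south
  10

$ move south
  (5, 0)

$ sense east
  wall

$ sense south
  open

$ push south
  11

$ move south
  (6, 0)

$ sense east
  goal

$ move east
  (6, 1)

Answer: (6, 1)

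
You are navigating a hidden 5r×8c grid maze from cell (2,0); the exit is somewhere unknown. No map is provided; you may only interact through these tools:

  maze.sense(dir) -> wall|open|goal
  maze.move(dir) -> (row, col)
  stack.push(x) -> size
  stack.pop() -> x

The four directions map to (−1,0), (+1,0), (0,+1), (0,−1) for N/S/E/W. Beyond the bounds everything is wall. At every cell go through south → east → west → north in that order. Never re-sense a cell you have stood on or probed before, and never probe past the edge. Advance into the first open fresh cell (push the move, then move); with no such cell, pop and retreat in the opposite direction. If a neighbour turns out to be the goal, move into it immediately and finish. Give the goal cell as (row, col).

[in] maze.sense dir=south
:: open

[in] stack.push x=south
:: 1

[in] maze.move dir=south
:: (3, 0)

[in] maze.sense dir=south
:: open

[in] stack.push x=south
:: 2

[in] maze.move dir=south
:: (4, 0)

[in] maze.sense dir=east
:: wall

[in] stack.pop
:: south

[in] maze.move dir=north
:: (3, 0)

[in] maze.sense dir=east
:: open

[in] stack.push x=east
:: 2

[in] maze.move dir=east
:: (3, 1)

[in] maze.sense dir=east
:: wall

[in] maze.sense dir=north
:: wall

[in] stack.pop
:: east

[in] maze.move dir=west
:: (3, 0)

[in] stack.pop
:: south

[in] maze.move dir=north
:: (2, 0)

[in] maze.sense dir=north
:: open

[in] stack.push x=north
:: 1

[in] maze.move dir=north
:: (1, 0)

[in] maze.sense dir=east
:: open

[in] stack.push x=east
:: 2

[in] maze.move dir=east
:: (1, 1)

[in] maze.sense dir=east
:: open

[in] stack.push x=east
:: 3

[in] maze.move dir=east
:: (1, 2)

[in] maze.sense dir=south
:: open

[in] stack.push x=south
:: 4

[in] maze.move dir=south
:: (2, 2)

[in] maze.sense dir=east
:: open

[in] stack.push x=east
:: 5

[in] maze.move dir=east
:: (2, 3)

[in] maze.sense dir=south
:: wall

[in] maze.sense dir=east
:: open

[in] stack.push x=east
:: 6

[in] maze.move dir=east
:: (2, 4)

[in] maze.sense dir=south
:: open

[in] stack.push x=south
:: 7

[in] maze.move dir=south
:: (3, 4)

[in] maze.sense dir=south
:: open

[in] stack.push x=south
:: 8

[in] maze.move dir=south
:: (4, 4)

[in] maze.sense dir=east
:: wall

[in] maze.sense dir=west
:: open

[in] stack.push x=west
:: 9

[in] maze.move dir=west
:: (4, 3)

[in] maze.sense dir=west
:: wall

[in] stack.pop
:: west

[in] maze.move dir=east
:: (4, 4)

[in] stack.pop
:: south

[in] maze.move dir=north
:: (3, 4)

[in] maze.sense dir=east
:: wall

[in] stack.pop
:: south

[in] maze.move dir=north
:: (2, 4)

[in] maze.sense dir=east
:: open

[in] stack.push x=east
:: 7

[in] maze.move dir=east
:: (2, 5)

[in] maze.sense dir=east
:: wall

[in] maze.sense dir=north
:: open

[in] stack.push x=north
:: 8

[in] maze.move dir=north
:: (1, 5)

[in] maze.sense dir=east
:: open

[in] stack.push x=east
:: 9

[in] maze.move dir=east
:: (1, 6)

[in] maze.sense dir=east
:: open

[in] stack.push x=east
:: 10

[in] maze.move dir=east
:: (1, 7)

[in] maze.sense dir=south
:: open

[in] stack.push x=south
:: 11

[in] maze.move dir=south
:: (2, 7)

[in] maze.sense dir=south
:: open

[in] stack.push x=south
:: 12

[in] maze.move dir=south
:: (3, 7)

[in] maze.sense dir=south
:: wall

[in] maze.sense dir=west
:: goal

[in] maze.move dir=west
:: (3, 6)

Answer: (3, 6)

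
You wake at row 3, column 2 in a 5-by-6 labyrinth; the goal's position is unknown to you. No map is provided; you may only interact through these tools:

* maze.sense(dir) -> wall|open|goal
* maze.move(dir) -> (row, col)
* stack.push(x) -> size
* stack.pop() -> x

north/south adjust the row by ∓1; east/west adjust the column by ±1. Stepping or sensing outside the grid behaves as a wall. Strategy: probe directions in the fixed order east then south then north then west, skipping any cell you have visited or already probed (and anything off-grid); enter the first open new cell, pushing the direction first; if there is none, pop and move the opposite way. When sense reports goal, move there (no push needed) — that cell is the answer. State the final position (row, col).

I run maze.sense(dir=east), giving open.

I invoke stack.push(x=east), which returns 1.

Then maze.move(dir=east), yielding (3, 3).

Using maze.sense(dir=east), and see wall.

I use maze.sense(dir=south), : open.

Then stack.push(x=south), and see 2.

I use maze.move(dir=south), and see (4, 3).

I call maze.sense(dir=east), and observe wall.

I use maze.sense(dir=west), and observe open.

Then stack.push(x=west), yielding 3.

Next I call maze.move(dir=west), : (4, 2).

I run maze.sense(dir=west), : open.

Now I run stack.push(x=west), and observe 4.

Now I run maze.move(dir=west), and observe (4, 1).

Now I run maze.sense(dir=north), yielding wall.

I invoke maze.sense(dir=west), — result: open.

I use stack.push(x=west), and get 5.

Now I run maze.move(dir=west), yielding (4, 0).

I call maze.sense(dir=north), yielding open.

Using stack.push(x=north), which returns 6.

I invoke maze.move(dir=north), and observe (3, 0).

I invoke maze.sense(dir=north), : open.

Invoking stack.push(x=north), which returns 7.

I run maze.move(dir=north), and see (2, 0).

I try maze.sense(dir=east), yielding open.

I call stack.push(x=east), — result: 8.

Now I run maze.move(dir=east), → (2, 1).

Using maze.sense(dir=east), → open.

I call stack.push(x=east), giving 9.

Next I call maze.move(dir=east), and see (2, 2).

Now I run maze.sense(dir=east), which returns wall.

Now I run maze.sense(dir=north), and see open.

Invoking stack.push(x=north), and observe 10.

I run maze.move(dir=north), and get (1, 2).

I invoke maze.sense(dir=east), yielding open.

I use stack.push(x=east), : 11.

Now I run maze.move(dir=east), and see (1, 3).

Invoking maze.sense(dir=east), and see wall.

Then maze.sense(dir=north), which returns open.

Invoking stack.push(x=north), : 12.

Now I run maze.move(dir=north), yielding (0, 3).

I invoke maze.sense(dir=east), yielding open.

I run stack.push(x=east), : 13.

Then maze.move(dir=east), giving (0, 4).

Then maze.sense(dir=east), → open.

Using stack.push(x=east), which returns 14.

Now I run maze.move(dir=east), and observe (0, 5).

Next I call maze.sense(dir=south), yielding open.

I invoke stack.push(x=south), → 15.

Calling maze.move(dir=south), : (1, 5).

Calling maze.sense(dir=south), which returns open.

I invoke stack.push(x=south), : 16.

I run maze.move(dir=south), and see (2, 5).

Next I call maze.sense(dir=south), giving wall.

I run maze.sense(dir=west), and get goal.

I call maze.move(dir=west), which returns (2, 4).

Answer: (2, 4)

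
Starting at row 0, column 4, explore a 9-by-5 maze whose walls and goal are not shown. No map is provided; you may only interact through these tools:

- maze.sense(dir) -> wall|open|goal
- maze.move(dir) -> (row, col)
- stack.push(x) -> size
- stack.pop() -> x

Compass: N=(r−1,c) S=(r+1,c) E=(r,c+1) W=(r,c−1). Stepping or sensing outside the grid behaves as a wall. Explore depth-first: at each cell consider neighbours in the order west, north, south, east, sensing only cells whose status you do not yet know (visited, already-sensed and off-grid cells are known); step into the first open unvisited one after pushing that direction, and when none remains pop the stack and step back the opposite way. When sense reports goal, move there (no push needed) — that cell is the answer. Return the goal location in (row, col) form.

>> maze.sense(west)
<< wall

>> maze.sense(south)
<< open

>> stack.push(south)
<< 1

>> maze.move(south)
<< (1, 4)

>> maze.sense(west)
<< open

>> stack.push(west)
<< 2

>> maze.move(west)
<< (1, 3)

>> maze.sense(west)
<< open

>> stack.push(west)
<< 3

>> maze.move(west)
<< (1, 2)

>> maze.sense(west)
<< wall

>> maze.sense(north)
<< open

>> stack.push(north)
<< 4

>> maze.move(north)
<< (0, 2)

>> maze.sense(west)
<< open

>> stack.push(west)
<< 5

>> maze.move(west)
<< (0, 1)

>> maze.sense(west)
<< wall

>> stack.pop()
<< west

>> maze.move(east)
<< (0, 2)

>> stack.pop()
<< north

>> maze.move(south)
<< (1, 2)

>> maze.sense(south)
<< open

>> stack.push(south)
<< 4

>> maze.move(south)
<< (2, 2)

>> maze.sense(west)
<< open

>> stack.push(west)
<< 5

>> maze.move(west)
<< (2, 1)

>> maze.sense(west)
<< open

>> stack.push(west)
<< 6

>> maze.move(west)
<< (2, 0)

>> maze.sense(north)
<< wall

>> maze.sense(south)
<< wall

>> stack.pop()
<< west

>> maze.move(east)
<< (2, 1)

>> maze.sense(south)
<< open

>> stack.push(south)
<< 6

>> maze.move(south)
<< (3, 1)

>> maze.sense(south)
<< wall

>> maze.sense(east)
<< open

>> stack.push(east)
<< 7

>> maze.move(east)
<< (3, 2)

>> maze.sense(south)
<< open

>> stack.push(south)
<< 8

>> maze.move(south)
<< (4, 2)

>> maze.sense(south)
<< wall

>> maze.sense(east)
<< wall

>> stack.pop()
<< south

>> maze.move(north)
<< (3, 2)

>> maze.sense(east)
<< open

>> stack.push(east)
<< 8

>> maze.move(east)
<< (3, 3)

>> maze.sense(north)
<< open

>> stack.push(north)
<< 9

>> maze.move(north)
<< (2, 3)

>> maze.sense(east)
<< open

>> stack.push(east)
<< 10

>> maze.move(east)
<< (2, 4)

>> maze.sense(south)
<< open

>> stack.push(south)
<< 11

>> maze.move(south)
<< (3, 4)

>> maze.sense(south)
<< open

>> stack.push(south)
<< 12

>> maze.move(south)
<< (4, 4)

>> maze.sense(south)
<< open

>> stack.push(south)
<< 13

>> maze.move(south)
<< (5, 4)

>> maze.sense(west)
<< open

>> stack.push(west)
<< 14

>> maze.move(west)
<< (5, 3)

>> maze.sense(south)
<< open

>> stack.push(south)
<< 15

>> maze.move(south)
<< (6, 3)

>> maze.sense(west)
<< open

>> stack.push(west)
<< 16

>> maze.move(west)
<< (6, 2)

>> maze.sense(west)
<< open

>> stack.push(west)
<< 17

>> maze.move(west)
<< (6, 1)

>> maze.sense(west)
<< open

>> stack.push(west)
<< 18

>> maze.move(west)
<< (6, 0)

>> maze.sense(north)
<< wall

>> maze.sense(south)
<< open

>> stack.push(south)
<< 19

>> maze.move(south)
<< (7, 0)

>> maze.sense(south)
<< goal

>> maze.move(south)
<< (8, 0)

Answer: (8, 0)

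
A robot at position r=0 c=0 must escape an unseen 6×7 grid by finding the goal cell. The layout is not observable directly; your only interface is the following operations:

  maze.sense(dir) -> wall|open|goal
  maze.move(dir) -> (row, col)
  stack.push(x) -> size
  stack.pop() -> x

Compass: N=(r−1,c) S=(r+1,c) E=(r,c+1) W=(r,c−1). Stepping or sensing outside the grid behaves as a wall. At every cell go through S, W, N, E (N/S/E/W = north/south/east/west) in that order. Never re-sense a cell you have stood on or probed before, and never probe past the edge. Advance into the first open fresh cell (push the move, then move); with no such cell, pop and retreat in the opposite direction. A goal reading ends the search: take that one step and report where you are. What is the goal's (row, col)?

Now I run maze.sense on dir='south', — result: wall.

Then maze.sense on dir='east', : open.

I invoke stack.push on x='east', which returns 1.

Calling maze.move on dir='east', and see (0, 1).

Next I call maze.sense on dir='south', and observe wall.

Using maze.sense on dir='east', which returns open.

Next I call stack.push on x='east', and observe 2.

I run maze.move on dir='east', and get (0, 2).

I use maze.sense on dir='south', which returns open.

Using stack.push on x='south', and get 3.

Calling maze.move on dir='south', and see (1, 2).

Then maze.sense on dir='south', and get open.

I run stack.push on x='south', which returns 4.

Then maze.move on dir='south', giving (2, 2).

I try maze.sense on dir='south', → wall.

Next I call maze.sense on dir='west', giving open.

I run stack.push on x='west', → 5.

Calling maze.move on dir='west', and see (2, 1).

I try maze.sense on dir='south', → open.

Next I call stack.push on x='south', : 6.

I invoke maze.move on dir='south', and observe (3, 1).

I call maze.sense on dir='south', and see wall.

I invoke maze.sense on dir='west', → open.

I try stack.push on x='west', and get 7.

I run maze.move on dir='west', yielding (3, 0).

Next I call maze.sense on dir='south', giving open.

Invoking stack.push on x='south', yielding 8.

Then maze.move on dir='south', and get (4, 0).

I call maze.sense on dir='south', and get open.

I run stack.push on x='south', — result: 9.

Then maze.move on dir='south', and get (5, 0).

Calling maze.sense on dir='east', yielding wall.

I try stack.pop, and get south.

Using maze.move on dir='north', → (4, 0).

Invoking stack.pop(), and see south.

I try maze.move on dir='north', : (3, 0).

I try maze.sense on dir='north', and get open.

I use stack.push on x='north', and get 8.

Using maze.move on dir='north', → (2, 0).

Next I call stack.pop(), giving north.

Using maze.move on dir='south', — result: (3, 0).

Using stack.pop(), yielding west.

I run maze.move on dir='east', — result: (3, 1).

I call stack.pop(), and see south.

I use maze.move on dir='north', yielding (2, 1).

Next I call stack.pop, — result: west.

Invoking maze.move on dir='east', and see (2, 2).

Invoking maze.sense on dir='east', : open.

I try stack.push on x='east', → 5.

I use maze.move on dir='east', which returns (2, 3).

I run maze.sense on dir='south', which returns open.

I call stack.push on x='south', and see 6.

I invoke maze.move on dir='south', which returns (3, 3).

Next I call maze.sense on dir='south', — result: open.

I call stack.push on x='south', which returns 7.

Calling maze.move on dir='south', : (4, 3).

I run maze.sense on dir='south', and get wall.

Now I run maze.sense on dir='west', → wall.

Calling maze.sense on dir='east', and see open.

Calling stack.push on x='east', which returns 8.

I run maze.move on dir='east', and see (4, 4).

I run maze.sense on dir='south', which returns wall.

Next I call maze.sense on dir='north', which returns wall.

I invoke maze.sense on dir='east', and observe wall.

Now I run stack.pop, → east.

Calling maze.move on dir='west', : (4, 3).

Then stack.pop, giving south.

Using maze.move on dir='north', yielding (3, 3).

Now I run stack.pop(), and see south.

I try maze.move on dir='north', yielding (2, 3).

Next I call maze.sense on dir='north', which returns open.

I try stack.push on x='north', and observe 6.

Using maze.move on dir='north', → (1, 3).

I invoke maze.sense on dir='north', giving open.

I try stack.push on x='north', and see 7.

Calling maze.move on dir='north', and observe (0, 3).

Calling maze.sense on dir='east', and see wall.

Then stack.pop, : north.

Invoking maze.move on dir='south', and get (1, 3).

Using maze.sense on dir='east', which returns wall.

I invoke stack.pop(), → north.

Now I run maze.move on dir='south', yielding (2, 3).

I try maze.sense on dir='east', → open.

I try stack.push on x='east', → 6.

Invoking maze.move on dir='east', and see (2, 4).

I try maze.sense on dir='east', : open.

Then stack.push on x='east', which returns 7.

Then maze.move on dir='east', and see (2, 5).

Next I call maze.sense on dir='south', — result: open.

I use stack.push on x='south', and observe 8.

Then maze.move on dir='south', and see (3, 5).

Now I run maze.sense on dir='east', and get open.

I try stack.push on x='east', and get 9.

I try maze.move on dir='east', yielding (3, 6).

Now I run maze.sense on dir='south', yielding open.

Then stack.push on x='south', which returns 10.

I invoke maze.move on dir='south', → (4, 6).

Using maze.sense on dir='south', yielding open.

I try stack.push on x='south', — result: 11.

Now I run maze.move on dir='south', which returns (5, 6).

I invoke maze.sense on dir='west', → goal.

Calling maze.move on dir='west', and get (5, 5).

Answer: (5, 5)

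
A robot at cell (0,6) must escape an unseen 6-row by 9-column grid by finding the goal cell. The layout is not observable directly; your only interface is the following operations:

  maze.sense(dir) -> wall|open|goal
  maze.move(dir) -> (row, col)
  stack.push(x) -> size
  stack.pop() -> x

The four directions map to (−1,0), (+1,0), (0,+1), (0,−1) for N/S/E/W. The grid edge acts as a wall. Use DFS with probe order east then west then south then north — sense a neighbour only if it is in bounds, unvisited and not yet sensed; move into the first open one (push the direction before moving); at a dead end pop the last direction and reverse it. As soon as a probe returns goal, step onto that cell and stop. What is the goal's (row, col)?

-> sense(dir: east)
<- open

-> push(x: east)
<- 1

-> move(dir: east)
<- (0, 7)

-> sense(dir: east)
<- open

-> push(x: east)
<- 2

-> move(dir: east)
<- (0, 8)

-> sense(dir: south)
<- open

-> push(x: south)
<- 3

-> move(dir: south)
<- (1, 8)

-> sense(dir: west)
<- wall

-> sense(dir: south)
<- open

-> push(x: south)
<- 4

-> move(dir: south)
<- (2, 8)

-> sense(dir: west)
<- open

-> push(x: west)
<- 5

-> move(dir: west)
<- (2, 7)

-> sense(dir: west)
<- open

-> push(x: west)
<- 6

-> move(dir: west)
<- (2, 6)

-> sense(dir: west)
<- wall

-> sense(dir: south)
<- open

-> push(x: south)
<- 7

-> move(dir: south)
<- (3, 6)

-> sense(dir: east)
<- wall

-> sense(dir: west)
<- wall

-> sense(dir: south)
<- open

-> push(x: south)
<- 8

-> move(dir: south)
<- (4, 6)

-> sense(dir: east)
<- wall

-> sense(dir: west)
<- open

-> push(x: west)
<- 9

-> move(dir: west)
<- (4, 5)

-> sense(dir: west)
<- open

-> push(x: west)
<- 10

-> move(dir: west)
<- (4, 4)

-> sense(dir: west)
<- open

-> push(x: west)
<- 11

-> move(dir: west)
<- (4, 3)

-> sense(dir: west)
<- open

-> push(x: west)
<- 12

-> move(dir: west)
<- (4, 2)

-> sense(dir: west)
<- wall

-> sense(dir: south)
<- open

-> push(x: south)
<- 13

-> move(dir: south)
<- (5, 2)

-> sense(dir: east)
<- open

-> push(x: east)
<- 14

-> move(dir: east)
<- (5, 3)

-> sense(dir: east)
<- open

-> push(x: east)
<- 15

-> move(dir: east)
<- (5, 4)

-> sense(dir: east)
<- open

-> push(x: east)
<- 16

-> move(dir: east)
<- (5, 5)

-> sense(dir: east)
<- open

-> push(x: east)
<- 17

-> move(dir: east)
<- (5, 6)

-> sense(dir: east)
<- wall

-> pop()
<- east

-> move(dir: west)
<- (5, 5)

-> pop()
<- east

-> move(dir: west)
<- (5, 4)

-> pop()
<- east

-> move(dir: west)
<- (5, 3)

-> pop()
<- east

-> move(dir: west)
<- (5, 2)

-> sense(dir: west)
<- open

-> push(x: west)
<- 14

-> move(dir: west)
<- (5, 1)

-> sense(dir: west)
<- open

-> push(x: west)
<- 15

-> move(dir: west)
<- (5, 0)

-> sense(dir: north)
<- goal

-> move(dir: north)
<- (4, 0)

Answer: (4, 0)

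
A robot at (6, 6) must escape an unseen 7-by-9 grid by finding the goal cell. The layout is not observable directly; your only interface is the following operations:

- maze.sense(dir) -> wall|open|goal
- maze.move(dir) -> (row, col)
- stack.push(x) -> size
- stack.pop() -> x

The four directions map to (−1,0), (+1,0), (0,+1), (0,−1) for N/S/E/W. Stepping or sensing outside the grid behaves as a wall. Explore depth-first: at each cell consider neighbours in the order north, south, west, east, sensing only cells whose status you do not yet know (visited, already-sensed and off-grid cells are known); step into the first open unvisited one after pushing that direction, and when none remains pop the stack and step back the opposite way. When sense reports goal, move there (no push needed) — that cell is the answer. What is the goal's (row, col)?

% sense north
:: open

% push north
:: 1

% move north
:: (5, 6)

% sense north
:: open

% push north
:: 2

% move north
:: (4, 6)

% sense north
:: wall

% sense west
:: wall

% sense east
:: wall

% pop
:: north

% move south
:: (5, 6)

% sense west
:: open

% push west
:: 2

% move west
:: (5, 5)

% sense south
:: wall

% sense west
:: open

% push west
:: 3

% move west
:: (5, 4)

% sense north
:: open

% push north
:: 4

% move north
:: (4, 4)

% sense north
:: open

% push north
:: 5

% move north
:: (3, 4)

% sense north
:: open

% push north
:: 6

% move north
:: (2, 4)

% sense north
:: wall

% sense west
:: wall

% sense east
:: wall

% pop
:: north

% move south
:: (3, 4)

% sense west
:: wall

% sense east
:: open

% push east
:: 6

% move east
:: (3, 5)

% pop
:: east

% move west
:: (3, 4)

% pop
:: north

% move south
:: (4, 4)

% sense west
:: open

% push west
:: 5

% move west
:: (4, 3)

% sense south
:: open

% push south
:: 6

% move south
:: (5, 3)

% sense south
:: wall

% sense west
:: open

% push west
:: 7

% move west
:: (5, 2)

% sense north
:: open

% push north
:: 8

% move north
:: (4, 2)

% sense north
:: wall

% sense west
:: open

% push west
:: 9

% move west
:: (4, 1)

% sense north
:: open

% push north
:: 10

% move north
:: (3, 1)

% sense north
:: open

% push north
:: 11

% move north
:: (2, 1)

% sense north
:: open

% push north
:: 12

% move north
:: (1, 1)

% sense north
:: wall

% sense west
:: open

% push west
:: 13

% move west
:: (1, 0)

% sense north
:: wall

% sense south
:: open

% push south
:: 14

% move south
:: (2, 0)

% sense south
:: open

% push south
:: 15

% move south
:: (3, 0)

% sense south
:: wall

% pop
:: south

% move north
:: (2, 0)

% pop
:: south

% move north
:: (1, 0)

% pop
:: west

% move east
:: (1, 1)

% sense east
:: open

% push east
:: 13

% move east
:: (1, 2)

% sense north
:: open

% push north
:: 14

% move north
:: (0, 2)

% sense east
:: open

% push east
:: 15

% move east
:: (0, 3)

% sense south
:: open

% push south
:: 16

% move south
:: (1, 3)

% pop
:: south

% move north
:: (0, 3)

% sense east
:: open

% push east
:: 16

% move east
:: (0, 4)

% sense east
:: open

% push east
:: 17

% move east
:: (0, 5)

% sense south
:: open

% push south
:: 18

% move south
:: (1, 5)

% sense east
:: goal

% move east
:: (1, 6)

Answer: (1, 6)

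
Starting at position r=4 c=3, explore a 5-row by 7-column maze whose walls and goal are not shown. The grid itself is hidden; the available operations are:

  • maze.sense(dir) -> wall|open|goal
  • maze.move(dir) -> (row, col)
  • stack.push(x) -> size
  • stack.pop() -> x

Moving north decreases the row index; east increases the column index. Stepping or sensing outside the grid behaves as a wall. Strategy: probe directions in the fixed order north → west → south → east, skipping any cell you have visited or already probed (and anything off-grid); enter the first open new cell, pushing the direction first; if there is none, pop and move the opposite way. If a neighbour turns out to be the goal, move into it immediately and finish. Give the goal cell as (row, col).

> sense dir=north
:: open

> push x=north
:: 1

> move dir=north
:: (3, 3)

> sense dir=north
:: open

> push x=north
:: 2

> move dir=north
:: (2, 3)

> sense dir=north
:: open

> push x=north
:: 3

> move dir=north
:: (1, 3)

> sense dir=north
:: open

> push x=north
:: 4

> move dir=north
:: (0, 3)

> sense dir=west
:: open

> push x=west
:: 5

> move dir=west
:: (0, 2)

> sense dir=west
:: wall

> sense dir=south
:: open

> push x=south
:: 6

> move dir=south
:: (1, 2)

> sense dir=west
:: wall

> sense dir=south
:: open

> push x=south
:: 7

> move dir=south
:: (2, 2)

> sense dir=west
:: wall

> sense dir=south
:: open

> push x=south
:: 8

> move dir=south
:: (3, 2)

> sense dir=west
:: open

> push x=west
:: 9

> move dir=west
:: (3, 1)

> sense dir=west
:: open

> push x=west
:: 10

> move dir=west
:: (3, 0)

> sense dir=north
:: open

> push x=north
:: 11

> move dir=north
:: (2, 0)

> sense dir=north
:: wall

> pop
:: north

> move dir=south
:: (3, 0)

> sense dir=south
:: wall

> pop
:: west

> move dir=east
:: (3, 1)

> sense dir=south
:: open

> push x=south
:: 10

> move dir=south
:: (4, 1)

> sense dir=east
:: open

> push x=east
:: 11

> move dir=east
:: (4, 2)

> pop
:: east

> move dir=west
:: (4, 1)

> pop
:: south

> move dir=north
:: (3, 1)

> pop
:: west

> move dir=east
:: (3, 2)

> pop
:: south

> move dir=north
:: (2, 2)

> pop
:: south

> move dir=north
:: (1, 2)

> pop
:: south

> move dir=north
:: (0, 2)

> pop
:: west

> move dir=east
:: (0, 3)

> sense dir=east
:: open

> push x=east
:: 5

> move dir=east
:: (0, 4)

> sense dir=south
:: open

> push x=south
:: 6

> move dir=south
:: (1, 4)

> sense dir=south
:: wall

> sense dir=east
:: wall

> pop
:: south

> move dir=north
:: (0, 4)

> sense dir=east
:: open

> push x=east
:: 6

> move dir=east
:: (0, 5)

> sense dir=east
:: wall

> pop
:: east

> move dir=west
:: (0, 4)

> pop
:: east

> move dir=west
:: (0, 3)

> pop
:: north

> move dir=south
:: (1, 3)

> pop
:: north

> move dir=south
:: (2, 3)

> pop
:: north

> move dir=south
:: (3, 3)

> sense dir=east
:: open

> push x=east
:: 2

> move dir=east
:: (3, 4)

> sense dir=south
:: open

> push x=south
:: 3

> move dir=south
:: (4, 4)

> sense dir=east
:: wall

> pop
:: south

> move dir=north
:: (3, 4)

> sense dir=east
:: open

> push x=east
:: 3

> move dir=east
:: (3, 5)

> sense dir=north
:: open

> push x=north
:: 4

> move dir=north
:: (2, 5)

> sense dir=east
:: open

> push x=east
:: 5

> move dir=east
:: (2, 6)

> sense dir=north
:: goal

> move dir=north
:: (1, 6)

Answer: (1, 6)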